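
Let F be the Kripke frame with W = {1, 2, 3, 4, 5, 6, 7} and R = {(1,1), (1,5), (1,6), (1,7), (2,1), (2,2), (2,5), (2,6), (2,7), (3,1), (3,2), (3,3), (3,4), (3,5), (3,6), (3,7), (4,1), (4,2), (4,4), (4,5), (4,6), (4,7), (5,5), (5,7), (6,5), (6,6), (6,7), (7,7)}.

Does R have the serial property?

Serial: yes — every world has a successor (e.g. 1 R 1).

Yes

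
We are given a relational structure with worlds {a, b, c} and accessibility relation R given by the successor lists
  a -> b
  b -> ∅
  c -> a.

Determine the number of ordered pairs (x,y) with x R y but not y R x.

2

Enumerating: (a,b), (c,a).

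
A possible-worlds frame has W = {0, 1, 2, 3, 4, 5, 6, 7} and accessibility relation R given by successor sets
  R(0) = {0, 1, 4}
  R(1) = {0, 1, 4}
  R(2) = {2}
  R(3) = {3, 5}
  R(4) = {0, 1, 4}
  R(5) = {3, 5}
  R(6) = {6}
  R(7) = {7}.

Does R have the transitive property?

Transitive: yes — every two-step R-path is closed by a direct edge.

Yes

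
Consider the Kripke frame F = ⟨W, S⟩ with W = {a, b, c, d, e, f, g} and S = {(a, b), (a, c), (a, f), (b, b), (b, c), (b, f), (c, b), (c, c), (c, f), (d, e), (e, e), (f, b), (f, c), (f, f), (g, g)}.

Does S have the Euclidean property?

Euclidean: yes — any two successors of a common world are S-related.

Yes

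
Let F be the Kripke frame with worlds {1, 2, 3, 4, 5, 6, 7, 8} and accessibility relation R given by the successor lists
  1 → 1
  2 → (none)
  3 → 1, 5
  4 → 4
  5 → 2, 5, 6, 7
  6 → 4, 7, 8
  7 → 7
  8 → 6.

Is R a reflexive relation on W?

Reflexive: no — 2 is not related to itself.

No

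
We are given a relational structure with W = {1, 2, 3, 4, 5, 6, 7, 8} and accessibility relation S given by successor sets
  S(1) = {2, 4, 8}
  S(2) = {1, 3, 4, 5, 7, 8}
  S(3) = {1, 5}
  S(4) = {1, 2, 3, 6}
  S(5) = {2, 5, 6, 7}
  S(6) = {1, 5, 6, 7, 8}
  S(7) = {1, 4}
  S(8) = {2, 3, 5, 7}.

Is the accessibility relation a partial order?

Reflexive: no — 1 is not related to itself.
Transitive: no — 1 S 2 and 2 S 3, but not 1 S 3.
Antisymmetric: no — 1 S 2 and 2 S 1 with 1 ≠ 2.
So S is not a partial order.

No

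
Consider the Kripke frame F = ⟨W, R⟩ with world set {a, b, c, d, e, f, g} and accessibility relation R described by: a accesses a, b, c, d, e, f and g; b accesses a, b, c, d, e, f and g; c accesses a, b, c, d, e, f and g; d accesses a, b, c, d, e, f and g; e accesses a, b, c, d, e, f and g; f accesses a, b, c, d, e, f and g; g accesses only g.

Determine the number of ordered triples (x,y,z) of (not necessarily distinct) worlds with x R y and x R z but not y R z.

Enumerating: (a,g,a), (a,g,b), (a,g,c), (a,g,d), (a,g,e), (a,g,f), (b,g,a), (b,g,b), (b,g,c), (b,g,d), (b,g,e), (b,g,f), … and 24 more.
Total: 36.

36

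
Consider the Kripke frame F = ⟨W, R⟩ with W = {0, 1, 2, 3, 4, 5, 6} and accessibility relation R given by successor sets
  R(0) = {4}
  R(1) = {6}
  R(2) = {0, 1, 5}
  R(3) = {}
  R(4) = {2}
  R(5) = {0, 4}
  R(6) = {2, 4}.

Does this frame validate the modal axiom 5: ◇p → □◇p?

Axiom 5 corresponds to the accessibility relation being Euclidean.
Euclidean: no — 2 R 0 and 2 R 1, but not 0 R 1.

No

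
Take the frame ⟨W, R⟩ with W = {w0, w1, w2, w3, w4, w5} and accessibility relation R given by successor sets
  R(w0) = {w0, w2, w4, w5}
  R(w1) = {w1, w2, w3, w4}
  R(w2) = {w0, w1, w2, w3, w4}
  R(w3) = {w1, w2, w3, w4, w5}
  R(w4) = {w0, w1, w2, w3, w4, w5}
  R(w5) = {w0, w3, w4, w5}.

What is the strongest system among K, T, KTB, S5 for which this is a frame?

Reflexive (axiom T): yes — every world is R-related to itself.
Symmetric (axiom B): yes — every pair in R has its reverse in R.
Euclidean (axiom 5): no — w0 R w2 and w0 R w5, but not w2 R w5.
So F validates K, T, KTB; S5 would additionally require R to be Euclidean. The strongest is KTB.

KTB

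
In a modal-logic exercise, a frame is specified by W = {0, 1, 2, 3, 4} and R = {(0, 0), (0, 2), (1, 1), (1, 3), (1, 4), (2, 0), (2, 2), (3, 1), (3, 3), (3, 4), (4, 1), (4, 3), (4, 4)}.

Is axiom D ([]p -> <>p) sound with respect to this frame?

Yes

The schema D characterises exactly the serial frames.
Serial: yes — every world has a successor (e.g. 0 R 0).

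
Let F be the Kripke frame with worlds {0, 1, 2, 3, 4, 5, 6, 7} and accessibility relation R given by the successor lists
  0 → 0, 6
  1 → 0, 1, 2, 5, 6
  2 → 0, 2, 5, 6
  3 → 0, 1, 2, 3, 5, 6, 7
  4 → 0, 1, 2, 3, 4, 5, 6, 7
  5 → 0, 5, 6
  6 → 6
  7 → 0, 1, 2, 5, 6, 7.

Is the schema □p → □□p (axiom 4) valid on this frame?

By correspondence theory, 4 is valid on a frame iff R is transitive.
Transitive: yes — every two-step R-path is closed by a direct edge.

Yes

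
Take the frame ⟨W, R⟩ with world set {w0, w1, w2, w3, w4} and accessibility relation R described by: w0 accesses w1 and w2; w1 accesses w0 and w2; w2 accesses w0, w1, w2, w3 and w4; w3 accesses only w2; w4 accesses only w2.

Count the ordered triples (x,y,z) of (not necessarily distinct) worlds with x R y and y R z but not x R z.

16

Enumerating: (w0,w1,w0), (w0,w2,w0), (w0,w2,w3), (w0,w2,w4), (w1,w0,w1), (w1,w2,w1), (w1,w2,w3), (w1,w2,w4), (w3,w2,w0), (w3,w2,w1), (w3,w2,w3), (w3,w2,w4), (w4,w2,w0), (w4,w2,w1), (w4,w2,w3), (w4,w2,w4).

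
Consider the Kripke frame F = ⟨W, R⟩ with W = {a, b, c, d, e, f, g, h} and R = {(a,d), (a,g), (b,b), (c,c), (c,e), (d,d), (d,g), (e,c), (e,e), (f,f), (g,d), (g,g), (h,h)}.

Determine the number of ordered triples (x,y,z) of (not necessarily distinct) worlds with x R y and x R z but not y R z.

R is Euclidean; there are no such tuples.

0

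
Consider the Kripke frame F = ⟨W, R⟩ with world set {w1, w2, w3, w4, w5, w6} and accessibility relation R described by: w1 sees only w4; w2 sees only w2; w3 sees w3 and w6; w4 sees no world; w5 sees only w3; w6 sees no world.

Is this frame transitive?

Transitive: no — w5 R w3 and w3 R w6, but not w5 R w6.

No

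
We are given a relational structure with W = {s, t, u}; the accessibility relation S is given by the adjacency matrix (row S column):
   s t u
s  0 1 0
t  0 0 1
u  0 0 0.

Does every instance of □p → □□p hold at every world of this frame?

No

By correspondence theory, 4 is valid on a frame iff S is transitive.
Transitive: no — s S t and t S u, but not s S u.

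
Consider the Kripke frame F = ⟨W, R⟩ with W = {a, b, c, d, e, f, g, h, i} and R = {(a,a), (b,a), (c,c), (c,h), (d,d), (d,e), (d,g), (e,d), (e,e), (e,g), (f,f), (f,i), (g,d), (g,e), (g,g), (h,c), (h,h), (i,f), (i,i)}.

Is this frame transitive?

Transitive: yes — every two-step R-path is closed by a direct edge.

Yes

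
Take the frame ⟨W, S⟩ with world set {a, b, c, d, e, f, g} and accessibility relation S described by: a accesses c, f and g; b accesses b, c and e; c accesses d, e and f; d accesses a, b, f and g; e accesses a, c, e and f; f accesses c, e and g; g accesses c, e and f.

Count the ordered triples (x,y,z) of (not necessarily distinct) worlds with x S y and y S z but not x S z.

Enumerating: (a,c,d), (a,c,e), (a,f,e), (a,g,e), (b,c,d), (b,c,f), (b,e,a), (b,e,f), (c,d,a), (c,d,b), (c,d,g), (c,e,a), … and 21 more.
Total: 33.

33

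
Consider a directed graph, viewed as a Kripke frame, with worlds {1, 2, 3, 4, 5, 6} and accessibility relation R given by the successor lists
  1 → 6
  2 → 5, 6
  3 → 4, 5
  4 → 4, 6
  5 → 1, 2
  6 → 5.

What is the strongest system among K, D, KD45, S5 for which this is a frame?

D

Serial (axiom D): yes — every world has a successor (e.g. 1 R 6).
Euclidean (axiom 5): no — 2 R 5 and 2 R 6, but not 5 R 6.
Transitive (axiom 4): no — 1 R 6 and 6 R 5, but not 1 R 5.
Reflexive (axiom T): no — 1 is not related to itself.
So F validates K, D; KD45 would additionally require R to be Euclidean and transitive. The strongest is D.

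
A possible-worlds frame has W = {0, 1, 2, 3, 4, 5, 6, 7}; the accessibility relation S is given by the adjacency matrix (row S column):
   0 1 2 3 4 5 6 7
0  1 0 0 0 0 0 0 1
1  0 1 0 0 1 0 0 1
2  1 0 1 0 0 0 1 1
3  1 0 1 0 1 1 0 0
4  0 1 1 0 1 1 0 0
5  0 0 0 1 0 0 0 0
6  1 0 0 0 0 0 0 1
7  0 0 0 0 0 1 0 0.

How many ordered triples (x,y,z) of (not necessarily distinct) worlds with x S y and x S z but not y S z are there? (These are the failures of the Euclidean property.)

Enumerating: (0,7,0), (0,7,7), (1,4,7), (1,7,1), (1,7,4), (1,7,7), (2,0,2), (2,0,6), (2,6,2), (2,6,6), (2,7,0), (2,7,2), … and 25 more.
Total: 37.

37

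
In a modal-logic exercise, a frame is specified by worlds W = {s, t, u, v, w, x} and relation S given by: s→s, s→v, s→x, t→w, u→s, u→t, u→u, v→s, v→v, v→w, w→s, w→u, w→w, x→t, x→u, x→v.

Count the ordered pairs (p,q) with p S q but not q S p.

10

Enumerating: (s,x), (t,w), (u,s), (u,t), (v,w), (w,s), (w,u), (x,t), (x,u), (x,v).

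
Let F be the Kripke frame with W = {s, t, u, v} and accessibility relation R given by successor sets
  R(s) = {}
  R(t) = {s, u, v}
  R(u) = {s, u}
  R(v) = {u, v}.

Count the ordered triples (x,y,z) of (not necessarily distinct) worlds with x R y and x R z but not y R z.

Enumerating: (t,s,s), (t,s,u), (t,s,v), (t,u,v), (t,v,s), (u,s,s), (u,s,u), (v,u,v).

8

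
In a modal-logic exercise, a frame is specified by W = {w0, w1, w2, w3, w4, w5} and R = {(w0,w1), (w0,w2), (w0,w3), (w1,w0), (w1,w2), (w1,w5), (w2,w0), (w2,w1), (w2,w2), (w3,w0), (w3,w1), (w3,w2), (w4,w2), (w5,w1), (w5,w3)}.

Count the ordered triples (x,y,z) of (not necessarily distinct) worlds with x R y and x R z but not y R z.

17

Enumerating: (w0,w1,w1), (w0,w1,w3), (w0,w2,w3), (w0,w3,w3), (w1,w0,w0), (w1,w0,w5), (w1,w2,w5), (w1,w5,w0), (w1,w5,w2), (w1,w5,w5), (w2,w0,w0), (w2,w1,w1), (w3,w0,w0), (w3,w1,w1), (w5,w1,w1), (w5,w1,w3), (w5,w3,w3).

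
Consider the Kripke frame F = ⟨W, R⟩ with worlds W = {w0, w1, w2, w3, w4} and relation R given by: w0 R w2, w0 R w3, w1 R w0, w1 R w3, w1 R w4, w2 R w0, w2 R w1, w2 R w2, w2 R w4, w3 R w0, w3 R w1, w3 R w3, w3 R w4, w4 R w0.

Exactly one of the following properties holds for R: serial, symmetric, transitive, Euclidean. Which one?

Serial: yes — every world has a successor (e.g. w0 R w2).
Symmetric: no — w1 R w0 but not w0 R w1.
Transitive: no — w0 R w2 and w2 R w1, but not w0 R w1.
Euclidean: no — w0 R w2 and w0 R w3, but not w2 R w3.
Only serial holds.

serial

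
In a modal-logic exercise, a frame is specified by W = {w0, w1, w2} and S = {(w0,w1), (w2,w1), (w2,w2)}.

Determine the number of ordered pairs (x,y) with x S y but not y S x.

Enumerating: (w0,w1), (w2,w1).

2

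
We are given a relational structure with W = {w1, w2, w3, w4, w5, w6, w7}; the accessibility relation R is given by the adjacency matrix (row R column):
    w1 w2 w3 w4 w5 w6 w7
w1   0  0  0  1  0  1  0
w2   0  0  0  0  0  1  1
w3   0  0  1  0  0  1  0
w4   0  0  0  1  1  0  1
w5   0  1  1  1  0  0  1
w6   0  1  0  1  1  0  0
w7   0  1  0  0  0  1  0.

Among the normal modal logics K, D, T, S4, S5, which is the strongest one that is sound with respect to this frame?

D

Serial (axiom D): yes — every world has a successor (e.g. w1 R w4).
Reflexive (axiom T): no — w1 is not related to itself.
Transitive (axiom 4): no — w1 R w4 and w4 R w5, but not w1 R w5.
Euclidean (axiom 5): no — w1 R w4 and w1 R w6, but not w4 R w6.
So F validates K, D; T would additionally require R to be reflexive. The strongest is D.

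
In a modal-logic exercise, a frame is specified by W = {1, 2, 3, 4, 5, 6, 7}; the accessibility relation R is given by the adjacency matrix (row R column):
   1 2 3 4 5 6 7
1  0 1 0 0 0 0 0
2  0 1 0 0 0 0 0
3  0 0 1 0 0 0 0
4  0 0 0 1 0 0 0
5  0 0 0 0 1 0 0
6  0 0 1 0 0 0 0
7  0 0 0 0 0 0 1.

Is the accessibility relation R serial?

Yes

Serial: yes — every world has a successor (e.g. 1 R 2).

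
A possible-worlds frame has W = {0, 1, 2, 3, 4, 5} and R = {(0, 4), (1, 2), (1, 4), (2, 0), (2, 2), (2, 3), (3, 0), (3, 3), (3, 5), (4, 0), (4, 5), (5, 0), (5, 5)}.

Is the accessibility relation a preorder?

No

Reflexive: no — 0 is not related to itself.
Transitive: no — 0 R 4 and 4 R 5, but not 0 R 5.
So R is not a preorder.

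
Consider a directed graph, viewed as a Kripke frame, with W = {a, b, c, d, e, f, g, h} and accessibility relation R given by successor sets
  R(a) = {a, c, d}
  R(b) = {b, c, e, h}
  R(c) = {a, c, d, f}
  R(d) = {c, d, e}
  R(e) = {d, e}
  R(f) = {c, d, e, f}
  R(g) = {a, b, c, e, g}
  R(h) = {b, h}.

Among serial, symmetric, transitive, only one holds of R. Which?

Serial: yes — every world has a successor (e.g. a R a).
Symmetric: no — a R d but not d R a.
Transitive: no — a R c and c R f, but not a R f.
Only serial holds.

serial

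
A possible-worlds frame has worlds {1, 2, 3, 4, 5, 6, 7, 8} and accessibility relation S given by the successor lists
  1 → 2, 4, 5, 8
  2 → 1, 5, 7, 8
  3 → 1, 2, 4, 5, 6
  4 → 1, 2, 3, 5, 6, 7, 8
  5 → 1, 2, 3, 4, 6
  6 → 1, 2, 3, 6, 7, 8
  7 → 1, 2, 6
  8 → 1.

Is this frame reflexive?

Reflexive: no — 1 is not related to itself.

No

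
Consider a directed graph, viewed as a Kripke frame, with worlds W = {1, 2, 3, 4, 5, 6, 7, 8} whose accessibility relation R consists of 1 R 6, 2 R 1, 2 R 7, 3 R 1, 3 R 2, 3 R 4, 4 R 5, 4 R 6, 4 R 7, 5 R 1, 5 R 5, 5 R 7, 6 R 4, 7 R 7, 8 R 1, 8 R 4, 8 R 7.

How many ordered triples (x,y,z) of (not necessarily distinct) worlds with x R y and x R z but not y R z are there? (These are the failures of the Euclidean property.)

31

Enumerating: (1,6,6), (2,1,1), (2,1,7), (2,7,1), (3,1,1), (3,1,2), (3,1,4), (3,2,2), (3,2,4), (3,4,1), (3,4,2), (3,4,4), … and 19 more.
Total: 31.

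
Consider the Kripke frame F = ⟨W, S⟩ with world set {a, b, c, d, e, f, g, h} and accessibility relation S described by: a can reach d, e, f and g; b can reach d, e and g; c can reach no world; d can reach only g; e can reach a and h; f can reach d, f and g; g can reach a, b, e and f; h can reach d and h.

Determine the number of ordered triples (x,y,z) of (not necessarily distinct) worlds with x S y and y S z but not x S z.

29

Enumerating: (a,e,a), (a,e,h), (a,g,a), (a,g,b), (b,e,a), (b,e,h), (b,g,a), (b,g,b), (b,g,f), (d,g,a), (d,g,b), (d,g,e), … and 17 more.
Total: 29.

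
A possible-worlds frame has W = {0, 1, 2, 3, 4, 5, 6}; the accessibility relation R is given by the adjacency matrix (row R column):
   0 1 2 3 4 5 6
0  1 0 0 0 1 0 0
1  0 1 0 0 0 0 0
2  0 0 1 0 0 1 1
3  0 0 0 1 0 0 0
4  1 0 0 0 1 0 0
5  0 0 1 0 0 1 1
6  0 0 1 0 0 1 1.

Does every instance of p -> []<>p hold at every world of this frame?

Yes

The schema B characterises exactly the symmetric frames.
Symmetric: yes — every pair in R has its reverse in R.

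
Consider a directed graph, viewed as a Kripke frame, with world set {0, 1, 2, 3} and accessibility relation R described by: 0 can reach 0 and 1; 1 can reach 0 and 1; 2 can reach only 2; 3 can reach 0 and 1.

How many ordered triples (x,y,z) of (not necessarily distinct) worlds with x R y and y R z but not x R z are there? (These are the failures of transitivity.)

R is transitive; there are no such tuples.

0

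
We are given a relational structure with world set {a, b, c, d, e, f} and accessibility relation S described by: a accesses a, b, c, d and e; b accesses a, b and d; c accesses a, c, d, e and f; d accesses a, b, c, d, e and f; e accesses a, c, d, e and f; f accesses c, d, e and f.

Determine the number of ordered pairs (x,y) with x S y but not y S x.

0

S is symmetric; there are no such tuples.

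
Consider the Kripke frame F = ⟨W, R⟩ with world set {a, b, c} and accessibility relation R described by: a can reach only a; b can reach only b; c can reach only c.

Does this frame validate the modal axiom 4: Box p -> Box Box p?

The schema 4 characterises exactly the transitive frames.
Transitive: yes — every two-step R-path is closed by a direct edge.

Yes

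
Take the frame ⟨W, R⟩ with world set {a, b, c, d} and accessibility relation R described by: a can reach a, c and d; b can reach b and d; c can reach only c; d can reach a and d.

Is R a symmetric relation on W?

Symmetric: no — a R c but not c R a.

No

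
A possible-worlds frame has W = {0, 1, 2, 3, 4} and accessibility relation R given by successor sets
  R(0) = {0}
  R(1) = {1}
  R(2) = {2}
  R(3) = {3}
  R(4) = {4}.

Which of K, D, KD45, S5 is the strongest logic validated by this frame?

Serial (axiom D): yes — every world has a successor (e.g. 0 R 0).
Euclidean (axiom 5): yes — any two successors of a common world are R-related.
Transitive (axiom 4): yes — every two-step R-path is closed by a direct edge.
Reflexive (axiom T): yes — every world is R-related to itself.
So F validates K, D, KD45, S5. The strongest is S5.

S5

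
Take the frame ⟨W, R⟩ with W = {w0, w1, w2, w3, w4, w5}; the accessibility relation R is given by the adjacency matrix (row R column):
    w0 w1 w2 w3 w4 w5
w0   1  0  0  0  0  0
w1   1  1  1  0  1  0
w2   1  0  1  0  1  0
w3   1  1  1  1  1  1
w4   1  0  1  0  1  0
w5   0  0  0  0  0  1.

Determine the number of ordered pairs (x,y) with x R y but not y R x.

10

Enumerating: (w1,w0), (w1,w2), (w1,w4), (w2,w0), (w3,w0), (w3,w1), (w3,w2), (w3,w4), (w3,w5), (w4,w0).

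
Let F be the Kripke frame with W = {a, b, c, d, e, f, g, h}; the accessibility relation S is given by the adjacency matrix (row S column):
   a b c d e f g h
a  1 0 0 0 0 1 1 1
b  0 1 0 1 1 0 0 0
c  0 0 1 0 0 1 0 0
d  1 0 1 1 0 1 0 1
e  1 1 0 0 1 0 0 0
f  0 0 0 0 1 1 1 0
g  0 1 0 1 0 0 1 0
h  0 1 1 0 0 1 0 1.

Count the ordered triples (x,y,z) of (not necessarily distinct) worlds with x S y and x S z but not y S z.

Enumerating: (a,f,a), (a,f,h), (a,g,a), (a,g,f), (a,g,h), (a,h,a), (a,h,g), (b,d,b), (b,d,e), (b,e,d), (c,f,c), (d,a,c), … and 28 more.
Total: 40.

40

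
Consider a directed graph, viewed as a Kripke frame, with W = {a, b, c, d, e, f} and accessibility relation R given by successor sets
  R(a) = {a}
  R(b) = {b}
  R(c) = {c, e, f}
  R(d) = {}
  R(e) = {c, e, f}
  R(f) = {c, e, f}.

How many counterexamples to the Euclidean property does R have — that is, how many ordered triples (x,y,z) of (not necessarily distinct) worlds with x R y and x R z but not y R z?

0

R is Euclidean; there are no such tuples.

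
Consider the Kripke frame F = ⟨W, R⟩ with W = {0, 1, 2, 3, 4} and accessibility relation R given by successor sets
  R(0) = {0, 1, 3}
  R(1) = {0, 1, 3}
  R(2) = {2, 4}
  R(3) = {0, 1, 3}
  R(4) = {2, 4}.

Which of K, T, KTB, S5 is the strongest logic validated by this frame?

S5

Reflexive (axiom T): yes — every world is R-related to itself.
Symmetric (axiom B): yes — every pair in R has its reverse in R.
Euclidean (axiom 5): yes — any two successors of a common world are R-related.
So F validates K, T, KTB, S5. The strongest is S5.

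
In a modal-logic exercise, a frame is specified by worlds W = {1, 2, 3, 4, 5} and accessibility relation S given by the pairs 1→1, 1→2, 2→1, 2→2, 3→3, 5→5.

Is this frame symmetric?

Yes

Symmetric: yes — every pair in S has its reverse in S.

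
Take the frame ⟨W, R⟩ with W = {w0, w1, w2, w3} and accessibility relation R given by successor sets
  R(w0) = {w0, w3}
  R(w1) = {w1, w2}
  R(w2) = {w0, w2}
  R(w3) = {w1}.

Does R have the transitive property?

Transitive: no — w0 R w3 and w3 R w1, but not w0 R w1.

No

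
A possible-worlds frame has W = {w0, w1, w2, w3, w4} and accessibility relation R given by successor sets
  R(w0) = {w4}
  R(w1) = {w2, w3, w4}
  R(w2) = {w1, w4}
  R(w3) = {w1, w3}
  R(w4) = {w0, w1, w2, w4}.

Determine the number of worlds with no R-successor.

R is serial; there are no such worlds.

0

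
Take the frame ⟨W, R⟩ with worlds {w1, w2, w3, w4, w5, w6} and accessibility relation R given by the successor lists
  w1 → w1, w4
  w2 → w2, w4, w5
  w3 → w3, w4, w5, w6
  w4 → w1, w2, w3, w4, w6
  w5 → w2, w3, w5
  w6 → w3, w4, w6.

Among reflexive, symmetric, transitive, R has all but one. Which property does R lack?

Reflexive: yes — every world is R-related to itself.
Symmetric: yes — every pair in R has its reverse in R.
Transitive: no — w1 R w4 and w4 R w2, but not w1 R w2.
Only transitive fails.

transitive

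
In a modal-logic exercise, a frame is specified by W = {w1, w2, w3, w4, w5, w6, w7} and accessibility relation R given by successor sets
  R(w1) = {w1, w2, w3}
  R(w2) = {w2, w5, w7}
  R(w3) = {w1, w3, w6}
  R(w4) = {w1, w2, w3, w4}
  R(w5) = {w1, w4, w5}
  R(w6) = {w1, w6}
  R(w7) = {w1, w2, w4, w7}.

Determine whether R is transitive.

No

Transitive: no — w1 R w2 and w2 R w5, but not w1 R w5.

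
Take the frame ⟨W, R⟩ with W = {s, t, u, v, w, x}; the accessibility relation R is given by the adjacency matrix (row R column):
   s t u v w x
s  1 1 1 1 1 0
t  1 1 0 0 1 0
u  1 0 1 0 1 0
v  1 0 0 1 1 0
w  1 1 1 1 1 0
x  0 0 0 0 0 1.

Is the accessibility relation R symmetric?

Symmetric: yes — every pair in R has its reverse in R.

Yes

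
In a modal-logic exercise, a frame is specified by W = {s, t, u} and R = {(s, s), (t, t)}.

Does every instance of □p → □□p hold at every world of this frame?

Yes

The schema 4 characterises exactly the transitive frames.
Transitive: yes — every two-step R-path is closed by a direct edge.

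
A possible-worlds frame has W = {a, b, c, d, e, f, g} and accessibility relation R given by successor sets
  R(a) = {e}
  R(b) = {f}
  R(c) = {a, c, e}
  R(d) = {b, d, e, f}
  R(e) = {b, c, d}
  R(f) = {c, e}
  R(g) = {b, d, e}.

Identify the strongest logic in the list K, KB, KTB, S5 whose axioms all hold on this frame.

K

Symmetric (axiom B): no — a R e but not e R a.
Reflexive (axiom T): no — a is not related to itself.
Euclidean (axiom 5): no — c R e and c R a, but not e R a.
So F validates K; KB would additionally require R to be symmetric. The strongest is K.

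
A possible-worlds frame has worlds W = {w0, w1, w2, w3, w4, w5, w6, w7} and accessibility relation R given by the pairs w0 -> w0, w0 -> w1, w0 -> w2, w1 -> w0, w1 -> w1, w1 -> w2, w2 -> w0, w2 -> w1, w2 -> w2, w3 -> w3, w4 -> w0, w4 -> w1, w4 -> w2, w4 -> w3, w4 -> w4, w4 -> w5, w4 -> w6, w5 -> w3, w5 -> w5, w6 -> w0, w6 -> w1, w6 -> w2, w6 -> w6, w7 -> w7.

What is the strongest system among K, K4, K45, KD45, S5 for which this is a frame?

Transitive (axiom 4): yes — every two-step R-path is closed by a direct edge.
Euclidean (axiom 5): no — w4 R w0 and w4 R w3, but not w0 R w3.
Serial (axiom D): yes — every world has a successor (e.g. w0 R w0).
Reflexive (axiom T): yes — every world is R-related to itself.
So F validates K, K4; K45 would additionally require R to be Euclidean. The strongest is K4.

K4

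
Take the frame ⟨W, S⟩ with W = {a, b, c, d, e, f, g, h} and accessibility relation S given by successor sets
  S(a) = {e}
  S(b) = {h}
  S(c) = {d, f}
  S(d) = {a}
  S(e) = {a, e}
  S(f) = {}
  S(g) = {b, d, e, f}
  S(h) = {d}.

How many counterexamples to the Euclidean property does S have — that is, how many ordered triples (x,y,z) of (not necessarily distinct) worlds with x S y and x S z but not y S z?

Enumerating: (b,h,h), (c,d,d), (c,d,f), (c,f,d), (c,f,f), (d,a,a), (e,a,a), (g,b,b), (g,b,d), (g,b,e), (g,b,f), (g,d,b), … and 11 more.
Total: 23.

23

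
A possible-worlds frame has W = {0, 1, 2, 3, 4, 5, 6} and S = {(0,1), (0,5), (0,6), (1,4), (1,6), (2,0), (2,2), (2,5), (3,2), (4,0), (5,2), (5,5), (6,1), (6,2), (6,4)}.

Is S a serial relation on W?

Yes

Serial: yes — every world has a successor (e.g. 0 S 1).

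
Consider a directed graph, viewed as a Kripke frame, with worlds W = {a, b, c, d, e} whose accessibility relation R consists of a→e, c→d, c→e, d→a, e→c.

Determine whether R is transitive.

Transitive: no — a R e and e R c, but not a R c.

No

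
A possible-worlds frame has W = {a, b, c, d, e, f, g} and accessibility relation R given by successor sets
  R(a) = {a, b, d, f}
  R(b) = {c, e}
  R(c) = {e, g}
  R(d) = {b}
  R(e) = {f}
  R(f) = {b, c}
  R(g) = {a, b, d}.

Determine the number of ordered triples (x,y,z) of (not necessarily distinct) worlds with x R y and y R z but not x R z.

19

Enumerating: (a,b,c), (a,b,e), (a,f,c), (b,c,g), (b,e,f), (c,e,f), (c,g,a), (c,g,b), (c,g,d), (d,b,c), (d,b,e), (e,f,b), … and 7 more.
Total: 19.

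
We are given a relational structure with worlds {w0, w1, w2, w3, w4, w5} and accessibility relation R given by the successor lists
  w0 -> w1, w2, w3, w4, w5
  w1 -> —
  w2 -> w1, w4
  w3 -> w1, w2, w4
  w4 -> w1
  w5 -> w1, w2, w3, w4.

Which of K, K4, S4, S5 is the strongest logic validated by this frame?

K4

Transitive (axiom 4): yes — every two-step R-path is closed by a direct edge.
Reflexive (axiom T): no — w0 is not related to itself.
Euclidean (axiom 5): no — w0 R w1 and w0 R w2, but not w1 R w2.
So F validates K, K4; S4 would additionally require R to be reflexive. The strongest is K4.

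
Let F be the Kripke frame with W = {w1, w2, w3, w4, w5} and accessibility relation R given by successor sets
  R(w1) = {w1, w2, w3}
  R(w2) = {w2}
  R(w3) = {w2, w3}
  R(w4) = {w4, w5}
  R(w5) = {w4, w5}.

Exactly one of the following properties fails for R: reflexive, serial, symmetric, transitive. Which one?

symmetric

Reflexive: yes — every world is R-related to itself.
Serial: yes — every world has a successor (e.g. w1 R w1).
Symmetric: no — w1 R w2 but not w2 R w1.
Transitive: yes — every two-step R-path is closed by a direct edge.
Only symmetric fails.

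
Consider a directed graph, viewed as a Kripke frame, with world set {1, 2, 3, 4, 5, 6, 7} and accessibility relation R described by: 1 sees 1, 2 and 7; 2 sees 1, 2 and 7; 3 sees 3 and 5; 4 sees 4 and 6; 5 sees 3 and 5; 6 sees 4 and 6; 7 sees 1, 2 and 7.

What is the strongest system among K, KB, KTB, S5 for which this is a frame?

Symmetric (axiom B): yes — every pair in R has its reverse in R.
Reflexive (axiom T): yes — every world is R-related to itself.
Euclidean (axiom 5): yes — any two successors of a common world are R-related.
So F validates K, KB, KTB, S5. The strongest is S5.

S5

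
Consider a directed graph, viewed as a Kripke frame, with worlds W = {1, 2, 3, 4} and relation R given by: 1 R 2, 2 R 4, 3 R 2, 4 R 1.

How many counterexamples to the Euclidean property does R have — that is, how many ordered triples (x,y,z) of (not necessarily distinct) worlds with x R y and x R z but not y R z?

Enumerating: (1,2,2), (2,4,4), (3,2,2), (4,1,1).

4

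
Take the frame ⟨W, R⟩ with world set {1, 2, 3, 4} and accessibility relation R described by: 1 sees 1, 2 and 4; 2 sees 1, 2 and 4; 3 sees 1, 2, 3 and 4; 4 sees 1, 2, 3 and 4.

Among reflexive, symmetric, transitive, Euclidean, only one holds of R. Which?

Reflexive: yes — every world is R-related to itself.
Symmetric: no — 3 R 1 but not 1 R 3.
Transitive: no — 1 R 4 and 4 R 3, but not 1 R 3.
Euclidean: no — 4 R 1 and 4 R 3, but not 1 R 3.
Only reflexive holds.

reflexive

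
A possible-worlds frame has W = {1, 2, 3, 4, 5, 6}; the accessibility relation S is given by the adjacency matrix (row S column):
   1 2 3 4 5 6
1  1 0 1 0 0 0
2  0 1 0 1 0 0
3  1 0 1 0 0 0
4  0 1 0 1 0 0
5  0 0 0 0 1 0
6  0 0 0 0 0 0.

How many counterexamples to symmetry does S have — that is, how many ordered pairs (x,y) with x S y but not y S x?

0

S is symmetric; there are no such tuples.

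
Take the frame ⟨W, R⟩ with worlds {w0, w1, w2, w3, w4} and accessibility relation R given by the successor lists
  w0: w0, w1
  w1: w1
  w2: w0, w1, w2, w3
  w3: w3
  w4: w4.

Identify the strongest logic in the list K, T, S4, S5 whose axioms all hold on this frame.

S4

Reflexive (axiom T): yes — every world is R-related to itself.
Transitive (axiom 4): yes — every two-step R-path is closed by a direct edge.
Euclidean (axiom 5): no — w2 R w0 and w2 R w3, but not w0 R w3.
So F validates K, T, S4; S5 would additionally require R to be Euclidean. The strongest is S4.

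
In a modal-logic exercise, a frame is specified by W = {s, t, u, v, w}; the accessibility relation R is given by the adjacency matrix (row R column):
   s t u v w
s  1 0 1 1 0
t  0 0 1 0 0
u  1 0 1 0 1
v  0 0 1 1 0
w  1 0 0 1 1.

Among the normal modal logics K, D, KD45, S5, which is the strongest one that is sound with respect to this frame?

Serial (axiom D): yes — every world has a successor (e.g. s R s).
Euclidean (axiom 5): no — s R u and s R v, but not u R v.
Transitive (axiom 4): no — s R u and u R w, but not s R w.
Reflexive (axiom T): no — t is not related to itself.
So F validates K, D; KD45 would additionally require R to be Euclidean and transitive. The strongest is D.

D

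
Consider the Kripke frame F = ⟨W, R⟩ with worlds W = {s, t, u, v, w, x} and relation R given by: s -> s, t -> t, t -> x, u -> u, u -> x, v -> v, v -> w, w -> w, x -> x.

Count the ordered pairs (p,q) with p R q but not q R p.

3

Enumerating: (t,x), (u,x), (v,w).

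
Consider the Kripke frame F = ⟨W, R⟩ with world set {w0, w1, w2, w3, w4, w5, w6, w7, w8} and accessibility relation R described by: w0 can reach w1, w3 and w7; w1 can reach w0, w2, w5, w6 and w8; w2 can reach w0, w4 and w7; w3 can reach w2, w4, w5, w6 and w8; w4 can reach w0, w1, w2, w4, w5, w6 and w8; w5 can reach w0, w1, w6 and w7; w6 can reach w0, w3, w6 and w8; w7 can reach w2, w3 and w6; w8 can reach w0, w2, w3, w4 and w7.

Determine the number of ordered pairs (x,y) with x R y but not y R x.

Enumerating: (w0,w3), (w0,w7), (w1,w2), (w1,w6), (w1,w8), (w2,w0), (w3,w2), (w3,w4), (w3,w5), (w4,w0), (w4,w1), (w4,w5), … and 11 more.
Total: 23.

23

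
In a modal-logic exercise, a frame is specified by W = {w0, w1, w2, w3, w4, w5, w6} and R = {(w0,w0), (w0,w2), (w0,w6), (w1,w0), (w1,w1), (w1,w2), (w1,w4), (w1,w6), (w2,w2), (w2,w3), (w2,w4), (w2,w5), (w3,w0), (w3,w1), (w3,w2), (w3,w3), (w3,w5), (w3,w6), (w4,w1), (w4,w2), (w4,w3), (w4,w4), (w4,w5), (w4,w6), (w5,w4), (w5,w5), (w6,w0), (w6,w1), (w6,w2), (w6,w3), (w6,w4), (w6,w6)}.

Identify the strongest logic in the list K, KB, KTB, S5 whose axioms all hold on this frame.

K

Symmetric (axiom B): no — w0 R w2 but not w2 R w0.
Reflexive (axiom T): yes — every world is R-related to itself.
Euclidean (axiom 5): no — w0 R w2 and w0 R w6, but not w2 R w6.
So F validates K; KB would additionally require R to be symmetric. The strongest is K.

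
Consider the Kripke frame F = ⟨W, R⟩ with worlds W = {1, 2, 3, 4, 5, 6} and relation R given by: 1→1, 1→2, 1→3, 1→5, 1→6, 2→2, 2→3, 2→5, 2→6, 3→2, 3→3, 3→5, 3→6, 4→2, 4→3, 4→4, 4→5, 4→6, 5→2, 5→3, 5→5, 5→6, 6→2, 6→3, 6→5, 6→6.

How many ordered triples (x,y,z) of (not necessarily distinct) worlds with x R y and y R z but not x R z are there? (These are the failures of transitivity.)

0

R is transitive; there are no such tuples.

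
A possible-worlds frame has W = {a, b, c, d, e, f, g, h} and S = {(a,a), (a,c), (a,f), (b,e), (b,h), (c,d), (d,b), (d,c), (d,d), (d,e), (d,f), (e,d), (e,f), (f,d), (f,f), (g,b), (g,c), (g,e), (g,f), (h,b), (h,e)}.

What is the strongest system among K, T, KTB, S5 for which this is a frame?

Reflexive (axiom T): no — b is not related to itself.
Symmetric (axiom B): no — a S c but not c S a.
Euclidean (axiom 5): no — a S c and a S f, but not c S f.
So F validates K; T would additionally require S to be reflexive. The strongest is K.

K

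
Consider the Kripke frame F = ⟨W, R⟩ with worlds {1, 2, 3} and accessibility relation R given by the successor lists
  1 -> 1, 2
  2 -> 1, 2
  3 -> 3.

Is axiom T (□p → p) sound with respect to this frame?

The schema T characterises exactly the reflexive frames.
Reflexive: yes — every world is R-related to itself.

Yes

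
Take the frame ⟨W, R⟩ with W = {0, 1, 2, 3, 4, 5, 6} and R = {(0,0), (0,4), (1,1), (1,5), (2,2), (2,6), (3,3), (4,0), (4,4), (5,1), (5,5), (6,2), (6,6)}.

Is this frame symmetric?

Symmetric: yes — every pair in R has its reverse in R.

Yes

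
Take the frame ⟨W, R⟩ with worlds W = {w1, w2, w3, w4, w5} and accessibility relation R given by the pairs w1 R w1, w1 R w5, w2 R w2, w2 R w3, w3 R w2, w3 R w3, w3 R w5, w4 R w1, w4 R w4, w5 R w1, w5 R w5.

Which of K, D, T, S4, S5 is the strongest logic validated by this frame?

T

Serial (axiom D): yes — every world has a successor (e.g. w1 R w1).
Reflexive (axiom T): yes — every world is R-related to itself.
Transitive (axiom 4): no — w2 R w3 and w3 R w5, but not w2 R w5.
Euclidean (axiom 5): no — w3 R w2 and w3 R w5, but not w2 R w5.
So F validates K, D, T; S4 would additionally require R to be transitive. The strongest is T.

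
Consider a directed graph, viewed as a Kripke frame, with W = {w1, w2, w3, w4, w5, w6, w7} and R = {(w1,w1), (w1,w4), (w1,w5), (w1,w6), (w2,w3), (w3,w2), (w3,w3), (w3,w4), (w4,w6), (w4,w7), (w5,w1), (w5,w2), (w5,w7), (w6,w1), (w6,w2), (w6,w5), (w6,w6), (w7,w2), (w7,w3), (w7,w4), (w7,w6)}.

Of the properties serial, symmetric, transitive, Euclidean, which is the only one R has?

serial

Serial: yes — every world has a successor (e.g. w1 R w1).
Symmetric: no — w1 R w4 but not w4 R w1.
Transitive: no — w1 R w4 and w4 R w7, but not w1 R w7.
Euclidean: no — w1 R w4 and w1 R w5, but not w4 R w5.
Only serial holds.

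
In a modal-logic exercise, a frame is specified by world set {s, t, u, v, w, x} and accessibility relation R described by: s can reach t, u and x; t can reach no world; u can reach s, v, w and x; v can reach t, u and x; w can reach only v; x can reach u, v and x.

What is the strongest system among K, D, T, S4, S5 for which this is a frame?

Serial (axiom D): no — t has no R-successor.
Reflexive (axiom T): no — s is not related to itself.
Transitive (axiom 4): no — s R u and u R v, but not s R v.
Euclidean (axiom 5): no — s R t and s R u, but not t R u.
So F validates K; D would additionally require R to be serial. The strongest is K.

K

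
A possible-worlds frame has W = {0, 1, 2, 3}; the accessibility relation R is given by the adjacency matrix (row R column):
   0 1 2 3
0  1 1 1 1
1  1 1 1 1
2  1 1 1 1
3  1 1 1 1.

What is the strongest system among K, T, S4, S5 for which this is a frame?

S5

Reflexive (axiom T): yes — every world is R-related to itself.
Transitive (axiom 4): yes — every two-step R-path is closed by a direct edge.
Euclidean (axiom 5): yes — any two successors of a common world are R-related.
So F validates K, T, S4, S5. The strongest is S5.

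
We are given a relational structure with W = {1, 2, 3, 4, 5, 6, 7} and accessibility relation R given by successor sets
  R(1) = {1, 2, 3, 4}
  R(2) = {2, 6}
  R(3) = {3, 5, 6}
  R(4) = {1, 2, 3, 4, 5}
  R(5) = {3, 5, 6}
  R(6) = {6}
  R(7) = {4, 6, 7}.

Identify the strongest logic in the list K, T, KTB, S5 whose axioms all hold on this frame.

T

Reflexive (axiom T): yes — every world is R-related to itself.
Symmetric (axiom B): no — 1 R 2 but not 2 R 1.
Euclidean (axiom 5): no — 1 R 2 and 1 R 3, but not 2 R 3.
So F validates K, T; KTB would additionally require R to be symmetric. The strongest is T.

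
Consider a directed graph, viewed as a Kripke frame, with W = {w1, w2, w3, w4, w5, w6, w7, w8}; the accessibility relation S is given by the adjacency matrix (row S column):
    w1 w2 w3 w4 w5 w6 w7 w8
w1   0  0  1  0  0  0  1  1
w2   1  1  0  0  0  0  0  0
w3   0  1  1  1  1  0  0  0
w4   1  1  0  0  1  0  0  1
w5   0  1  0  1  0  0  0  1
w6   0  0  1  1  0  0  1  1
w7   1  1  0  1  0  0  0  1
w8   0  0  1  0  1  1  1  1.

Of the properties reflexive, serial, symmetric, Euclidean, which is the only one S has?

Reflexive: no — w1 is not related to itself.
Serial: yes — every world has a successor (e.g. w1 S w3).
Symmetric: no — w1 S w3 but not w3 S w1.
Euclidean: no — w1 S w3 and w1 S w7, but not w3 S w7.
Only serial holds.

serial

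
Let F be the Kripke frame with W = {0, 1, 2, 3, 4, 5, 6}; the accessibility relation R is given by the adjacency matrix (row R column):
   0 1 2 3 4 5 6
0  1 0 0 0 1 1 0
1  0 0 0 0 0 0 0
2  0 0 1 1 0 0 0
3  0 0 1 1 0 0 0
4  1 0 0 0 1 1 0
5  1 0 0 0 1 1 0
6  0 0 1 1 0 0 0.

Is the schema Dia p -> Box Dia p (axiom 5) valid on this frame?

The schema 5 characterises exactly the Euclidean frames.
Euclidean: yes — any two successors of a common world are R-related.

Yes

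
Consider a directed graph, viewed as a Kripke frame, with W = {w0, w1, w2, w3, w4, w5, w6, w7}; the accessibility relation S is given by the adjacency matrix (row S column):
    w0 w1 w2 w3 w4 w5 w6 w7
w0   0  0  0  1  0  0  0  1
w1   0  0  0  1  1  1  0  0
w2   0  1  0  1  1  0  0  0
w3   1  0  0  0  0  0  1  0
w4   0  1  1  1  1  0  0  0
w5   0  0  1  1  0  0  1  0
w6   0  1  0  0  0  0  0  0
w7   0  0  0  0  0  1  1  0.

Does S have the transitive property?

Transitive: no — w0 S w3 and w3 S w6, but not w0 S w6.

No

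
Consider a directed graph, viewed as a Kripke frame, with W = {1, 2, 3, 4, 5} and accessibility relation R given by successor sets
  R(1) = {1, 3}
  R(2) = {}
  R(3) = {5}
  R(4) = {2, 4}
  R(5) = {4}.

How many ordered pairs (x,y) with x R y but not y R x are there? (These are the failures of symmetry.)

Enumerating: (1,3), (3,5), (4,2), (5,4).

4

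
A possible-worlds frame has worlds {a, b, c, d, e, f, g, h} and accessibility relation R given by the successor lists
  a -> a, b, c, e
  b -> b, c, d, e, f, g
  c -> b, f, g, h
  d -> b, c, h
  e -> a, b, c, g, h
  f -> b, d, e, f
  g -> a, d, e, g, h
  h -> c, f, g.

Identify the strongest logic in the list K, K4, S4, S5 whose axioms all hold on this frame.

K

Transitive (axiom 4): no — a R b and b R d, but not a R d.
Reflexive (axiom T): no — c is not related to itself.
Euclidean (axiom 5): no — a R c and a R e, but not c R e.
So F validates K; K4 would additionally require R to be transitive. The strongest is K.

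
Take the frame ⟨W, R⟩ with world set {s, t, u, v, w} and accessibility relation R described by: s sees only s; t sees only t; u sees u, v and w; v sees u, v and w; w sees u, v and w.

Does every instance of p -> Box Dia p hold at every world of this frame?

Yes

By correspondence theory, B is valid on a frame iff R is symmetric.
Symmetric: yes — every pair in R has its reverse in R.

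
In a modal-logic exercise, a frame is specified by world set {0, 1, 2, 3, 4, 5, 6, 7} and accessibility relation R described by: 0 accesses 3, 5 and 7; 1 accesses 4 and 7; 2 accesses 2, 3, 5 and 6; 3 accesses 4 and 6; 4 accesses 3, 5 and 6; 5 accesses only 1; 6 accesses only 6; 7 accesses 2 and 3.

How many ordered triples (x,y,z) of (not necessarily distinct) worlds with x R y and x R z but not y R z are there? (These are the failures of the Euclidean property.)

34

Enumerating: (0,3,3), (0,3,5), (0,3,7), (0,5,3), (0,5,5), (0,5,7), (0,7,5), (0,7,7), (1,4,4), (1,4,7), (1,7,4), (1,7,7), … and 22 more.
Total: 34.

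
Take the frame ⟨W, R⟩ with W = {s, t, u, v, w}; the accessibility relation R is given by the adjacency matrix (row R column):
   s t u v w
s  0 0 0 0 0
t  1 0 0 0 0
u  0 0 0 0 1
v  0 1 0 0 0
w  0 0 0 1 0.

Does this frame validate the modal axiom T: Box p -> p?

No

By correspondence theory, T is valid on a frame iff R is reflexive.
Reflexive: no — s is not related to itself.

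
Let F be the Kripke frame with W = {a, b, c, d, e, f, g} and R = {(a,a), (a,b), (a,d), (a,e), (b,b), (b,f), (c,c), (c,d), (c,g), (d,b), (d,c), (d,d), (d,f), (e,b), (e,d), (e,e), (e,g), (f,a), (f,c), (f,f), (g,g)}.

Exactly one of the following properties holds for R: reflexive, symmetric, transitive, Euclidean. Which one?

reflexive

Reflexive: yes — every world is R-related to itself.
Symmetric: no — a R b but not b R a.
Transitive: no — a R b and b R f, but not a R f.
Euclidean: no — a R b and a R d, but not b R d.
Only reflexive holds.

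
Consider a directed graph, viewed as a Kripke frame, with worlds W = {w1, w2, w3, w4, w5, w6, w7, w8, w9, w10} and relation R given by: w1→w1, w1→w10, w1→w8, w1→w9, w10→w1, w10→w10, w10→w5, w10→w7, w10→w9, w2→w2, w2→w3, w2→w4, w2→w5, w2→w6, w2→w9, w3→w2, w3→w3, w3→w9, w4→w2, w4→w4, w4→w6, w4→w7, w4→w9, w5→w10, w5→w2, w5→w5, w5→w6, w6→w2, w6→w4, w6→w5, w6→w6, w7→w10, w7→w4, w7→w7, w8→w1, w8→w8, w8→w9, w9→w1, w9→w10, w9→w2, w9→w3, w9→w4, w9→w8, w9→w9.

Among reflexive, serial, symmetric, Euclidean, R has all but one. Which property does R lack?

Reflexive: yes — every world is R-related to itself.
Serial: yes — every world has a successor (e.g. w1 R w1).
Symmetric: yes — every pair in R has its reverse in R.
Euclidean: no — w1 R w10 and w1 R w8, but not w10 R w8.
Only Euclidean fails.

Euclidean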